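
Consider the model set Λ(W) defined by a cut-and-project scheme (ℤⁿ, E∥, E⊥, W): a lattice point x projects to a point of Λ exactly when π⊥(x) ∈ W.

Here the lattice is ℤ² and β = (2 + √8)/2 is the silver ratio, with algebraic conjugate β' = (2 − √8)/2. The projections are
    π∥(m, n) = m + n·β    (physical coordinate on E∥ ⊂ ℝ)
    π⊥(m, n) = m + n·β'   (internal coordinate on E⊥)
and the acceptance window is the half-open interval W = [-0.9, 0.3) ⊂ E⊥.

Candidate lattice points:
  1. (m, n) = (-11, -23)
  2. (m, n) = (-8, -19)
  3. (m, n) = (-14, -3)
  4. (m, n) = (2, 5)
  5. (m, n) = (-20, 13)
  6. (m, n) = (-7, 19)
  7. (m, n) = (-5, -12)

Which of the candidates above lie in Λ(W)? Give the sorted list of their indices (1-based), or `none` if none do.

2, 4, 7

Compute β' = (2−√8)/2 = -0.41421, so π⊥(m,n) = m -0.41421·n.
[1] lift (-11,-23): star map gives -1.47309; window check -0.9 ≤ -1.47309 < 0.3 is false → out
[2] lift (-8,-19): star map gives -0.12994; window check -0.9 ≤ -0.12994 < 0.3 is true → IN Λ
[3] lift (-14,-3): star map gives -12.75736; window check -0.9 ≤ -12.75736 < 0.3 is false → out
[4] lift (2,5): star map gives -0.07107; window check -0.9 ≤ -0.07107 < 0.3 is true → IN Λ
[5] lift (-20,13): star map gives -25.38478; window check -0.9 ≤ -25.38478 < 0.3 is false → out
[6] lift (-7,19): star map gives -14.87006; window check -0.9 ≤ -14.87006 < 0.3 is false → out
[7] lift (-5,-12): star map gives -0.02944; window check -0.9 ≤ -0.02944 < 0.3 is true → IN Λ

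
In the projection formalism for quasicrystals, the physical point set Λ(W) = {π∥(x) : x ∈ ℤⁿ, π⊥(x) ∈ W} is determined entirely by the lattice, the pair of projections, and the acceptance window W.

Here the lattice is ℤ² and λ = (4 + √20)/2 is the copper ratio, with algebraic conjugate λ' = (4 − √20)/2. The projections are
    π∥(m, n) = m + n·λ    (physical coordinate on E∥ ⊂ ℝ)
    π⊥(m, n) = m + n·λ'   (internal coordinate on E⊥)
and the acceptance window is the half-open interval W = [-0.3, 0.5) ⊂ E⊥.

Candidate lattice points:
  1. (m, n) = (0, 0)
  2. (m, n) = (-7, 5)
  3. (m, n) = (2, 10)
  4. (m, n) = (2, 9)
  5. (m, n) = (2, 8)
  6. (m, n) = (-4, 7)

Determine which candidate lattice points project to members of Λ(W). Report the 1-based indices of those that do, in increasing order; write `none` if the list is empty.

Compute λ' = (4−√20)/2 = -0.23607, so π⊥(m,n) = m -0.23607·n.
#1 (0,0): internal coord 0 + (0)·λ' = +0.00000; +0.00000 ∈ [-0.3, 0.5) → IN Λ
#2 (-7,5): internal coord -7 + (5)·λ' = -8.18034; -8.18034 ∉ [-0.3, 0.5) → out
#3 (2,10): internal coord 2 + (10)·λ' = -0.36068; -0.36068 ∉ [-0.3, 0.5) → out
#4 (2,9): internal coord 2 + (9)·λ' = -0.12461; -0.12461 ∈ [-0.3, 0.5) → IN Λ
#5 (2,8): internal coord 2 + (8)·λ' = +0.11146; +0.11146 ∈ [-0.3, 0.5) → IN Λ
#6 (-4,7): internal coord -4 + (7)·λ' = -5.65248; -5.65248 ∉ [-0.3, 0.5) → out

1, 4, 5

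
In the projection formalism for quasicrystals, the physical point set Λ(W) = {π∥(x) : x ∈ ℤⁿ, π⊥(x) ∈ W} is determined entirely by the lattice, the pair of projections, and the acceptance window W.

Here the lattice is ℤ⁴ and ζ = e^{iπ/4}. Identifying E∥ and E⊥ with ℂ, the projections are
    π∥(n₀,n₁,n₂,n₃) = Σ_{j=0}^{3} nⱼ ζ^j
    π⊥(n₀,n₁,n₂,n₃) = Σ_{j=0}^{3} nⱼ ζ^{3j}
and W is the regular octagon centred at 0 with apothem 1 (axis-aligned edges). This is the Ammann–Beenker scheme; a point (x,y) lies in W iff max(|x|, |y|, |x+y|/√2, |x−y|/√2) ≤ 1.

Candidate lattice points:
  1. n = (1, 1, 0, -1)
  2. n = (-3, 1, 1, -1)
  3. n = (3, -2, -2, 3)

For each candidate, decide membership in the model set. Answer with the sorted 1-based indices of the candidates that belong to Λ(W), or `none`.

1

π⊥(n) = n₀ + n₁ζ³ + n₂ζ⁶ + n₃ζ⁹ where ζ = e^{iπ/4}.
candidate 1: n = (1, 1, 0, -1) → π⊥ ≈ (-0.41421, +0.00000); max(|x|,|y|,|x±y|/√2) = 0.41421 ≤ 1 ⇒ ∈ W
candidate 2: n = (-3, 1, 1, -1) → π⊥ ≈ (-4.41421, -1.00000); max(|x|,|y|,|x±y|/√2) = 4.41421 > 1 ⇒ ∉ W
candidate 3: n = (3, -2, -2, 3) → π⊥ ≈ (+6.53553, +2.70711); max(|x|,|y|,|x±y|/√2) = 6.53553 > 1 ⇒ ∉ W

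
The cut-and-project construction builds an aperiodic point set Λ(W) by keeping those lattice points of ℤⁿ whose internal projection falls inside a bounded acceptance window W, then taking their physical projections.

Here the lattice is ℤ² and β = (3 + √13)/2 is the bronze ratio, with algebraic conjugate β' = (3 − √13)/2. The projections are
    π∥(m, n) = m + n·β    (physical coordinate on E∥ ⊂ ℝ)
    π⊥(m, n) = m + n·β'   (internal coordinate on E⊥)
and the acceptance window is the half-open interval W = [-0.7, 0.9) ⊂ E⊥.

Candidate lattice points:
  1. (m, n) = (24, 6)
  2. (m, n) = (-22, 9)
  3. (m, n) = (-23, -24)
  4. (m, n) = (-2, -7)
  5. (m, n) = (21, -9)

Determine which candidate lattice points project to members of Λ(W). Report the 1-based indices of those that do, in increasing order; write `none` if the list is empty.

4

Numerically β ≈ 3.30278 and β' = −1/β ≈ -0.30278.
candidate 1: (m,n)=(24,6) → π∥ = 24+6·β ≈ 43.81665, π⊥ = 24+6·β' ≈ 22.18335 ∉ [-0.7, 0.9) ⇒ out
candidate 2: (m,n)=(-22,9) → π∥ = -22+9·β ≈ 7.72498, π⊥ = -22+9·β' ≈ -24.72498 ∉ [-0.7, 0.9) ⇒ out
candidate 3: (m,n)=(-23,-24) → π∥ = -23-24·β ≈ -102.26662, π⊥ = -23-24·β' ≈ -15.73338 ∉ [-0.7, 0.9) ⇒ out
candidate 4: (m,n)=(-2,-7) → π∥ = -2-7·β ≈ -25.11943, π⊥ = -2-7·β' ≈ 0.11943 ∈ [-0.7, 0.9) ⇒ IN Λ
candidate 5: (m,n)=(21,-9) → π∥ = 21-9·β ≈ -8.72498, π⊥ = 21-9·β' ≈ 23.72498 ∉ [-0.7, 0.9) ⇒ out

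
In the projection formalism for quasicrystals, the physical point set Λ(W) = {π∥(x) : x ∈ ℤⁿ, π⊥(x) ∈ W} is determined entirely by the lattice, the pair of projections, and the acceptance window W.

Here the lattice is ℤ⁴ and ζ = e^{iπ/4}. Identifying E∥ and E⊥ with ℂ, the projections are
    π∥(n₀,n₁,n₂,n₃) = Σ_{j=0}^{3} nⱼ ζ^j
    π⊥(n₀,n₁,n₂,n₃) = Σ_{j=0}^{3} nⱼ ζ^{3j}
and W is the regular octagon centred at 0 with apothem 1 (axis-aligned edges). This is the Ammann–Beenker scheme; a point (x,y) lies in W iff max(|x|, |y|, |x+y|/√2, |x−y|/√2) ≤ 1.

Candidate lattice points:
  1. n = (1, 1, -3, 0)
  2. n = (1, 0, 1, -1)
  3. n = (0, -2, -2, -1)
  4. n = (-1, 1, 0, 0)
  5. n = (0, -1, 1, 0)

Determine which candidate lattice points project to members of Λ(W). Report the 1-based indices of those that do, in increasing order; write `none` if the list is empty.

Internal map: ζ^{3j} for j=0..3 gives (1,0), (−√2/2,√2/2), (0,−1), (√2/2,√2/2).
candidate 1: n = (1, 1, -3, 0) → π⊥ ≈ (+0.29289, +3.70711); max(|x|,|y|,|x±y|/√2) = 3.70711 > 1 ⇒ ∉ W
candidate 2: n = (1, 0, 1, -1) → π⊥ ≈ (+0.29289, -1.70711); max(|x|,|y|,|x±y|/√2) = 1.70711 > 1 ⇒ ∉ W
candidate 3: n = (0, -2, -2, -1) → π⊥ ≈ (+0.70711, -0.12132); max(|x|,|y|,|x±y|/√2) = 0.70711 ≤ 1 ⇒ ∈ W
candidate 4: n = (-1, 1, 0, 0) → π⊥ ≈ (-1.70711, +0.70711); max(|x|,|y|,|x±y|/√2) = 1.70711 > 1 ⇒ ∉ W
candidate 5: n = (0, -1, 1, 0) → π⊥ ≈ (+0.70711, -1.70711); max(|x|,|y|,|x±y|/√2) = 1.70711 > 1 ⇒ ∉ W

3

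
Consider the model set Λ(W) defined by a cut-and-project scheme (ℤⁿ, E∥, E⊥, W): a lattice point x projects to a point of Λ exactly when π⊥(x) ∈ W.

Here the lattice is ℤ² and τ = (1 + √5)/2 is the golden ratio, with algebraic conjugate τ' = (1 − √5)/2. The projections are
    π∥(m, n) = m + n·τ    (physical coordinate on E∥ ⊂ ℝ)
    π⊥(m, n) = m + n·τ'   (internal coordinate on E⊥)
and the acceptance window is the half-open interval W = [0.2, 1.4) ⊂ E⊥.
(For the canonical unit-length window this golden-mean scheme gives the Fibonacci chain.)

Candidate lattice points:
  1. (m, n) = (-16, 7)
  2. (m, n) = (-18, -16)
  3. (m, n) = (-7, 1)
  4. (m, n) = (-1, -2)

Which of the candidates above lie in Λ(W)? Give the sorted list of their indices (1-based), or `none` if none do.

τ' = (1−√5)/2 ≈ -0.618034.
candidate 1: (m,n)=(-16,7) → π∥ = -16+7·τ ≈ -4.673762, π⊥ = -16+7·τ' ≈ -20.326238 ∉ [0.2, 1.4) ⇒ out
candidate 2: (m,n)=(-18,-16) → π∥ = -18-16·τ ≈ -43.888544, π⊥ = -18-16·τ' ≈ -8.111456 ∉ [0.2, 1.4) ⇒ out
candidate 3: (m,n)=(-7,1) → π∥ = -7+1·τ ≈ -5.381966, π⊥ = -7+1·τ' ≈ -7.618034 ∉ [0.2, 1.4) ⇒ out
candidate 4: (m,n)=(-1,-2) → π∥ = -1-2·τ ≈ -4.236068, π⊥ = -1-2·τ' ≈ 0.236068 ∈ [0.2, 1.4) ⇒ IN Λ

4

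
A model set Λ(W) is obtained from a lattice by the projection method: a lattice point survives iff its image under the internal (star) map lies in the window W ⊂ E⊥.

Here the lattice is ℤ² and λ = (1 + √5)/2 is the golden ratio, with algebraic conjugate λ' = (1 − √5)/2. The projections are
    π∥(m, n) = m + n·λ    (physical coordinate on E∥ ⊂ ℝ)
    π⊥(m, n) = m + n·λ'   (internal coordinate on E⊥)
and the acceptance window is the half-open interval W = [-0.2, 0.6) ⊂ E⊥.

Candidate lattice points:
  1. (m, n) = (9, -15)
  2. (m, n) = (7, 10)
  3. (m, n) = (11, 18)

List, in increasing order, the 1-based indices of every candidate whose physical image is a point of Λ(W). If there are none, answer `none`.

Compute λ' = (1−√5)/2 = -0.618034, so π⊥(m,n) = m -0.618034·n.
#1 (9,-15): internal coord 9 + (-15)·λ' = +18.270510; +18.270510 ∉ [-0.2, 0.6) → out
#2 (7,10): internal coord 7 + (10)·λ' = +0.819660; +0.819660 ∉ [-0.2, 0.6) → out
#3 (11,18): internal coord 11 + (18)·λ' = -0.124612; -0.124612 ∈ [-0.2, 0.6) → IN Λ

3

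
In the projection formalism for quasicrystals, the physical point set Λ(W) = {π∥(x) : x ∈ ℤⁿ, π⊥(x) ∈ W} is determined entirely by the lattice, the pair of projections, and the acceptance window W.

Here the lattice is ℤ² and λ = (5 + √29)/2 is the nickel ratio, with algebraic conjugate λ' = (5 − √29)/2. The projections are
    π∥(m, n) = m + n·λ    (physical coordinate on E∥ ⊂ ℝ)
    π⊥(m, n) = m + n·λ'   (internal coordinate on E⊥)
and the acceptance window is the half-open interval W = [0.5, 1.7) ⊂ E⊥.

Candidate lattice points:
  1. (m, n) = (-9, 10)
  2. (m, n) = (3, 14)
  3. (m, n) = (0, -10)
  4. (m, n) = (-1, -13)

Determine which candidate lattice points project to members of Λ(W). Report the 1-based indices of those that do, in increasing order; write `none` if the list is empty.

Compute λ' = (5−√29)/2 = -0.192582, so π⊥(m,n) = m -0.192582·n.
#1 (-9,10): internal coord -9 + (10)·λ' = -10.925824; -10.925824 ∉ [0.5, 1.7) → out
#2 (3,14): internal coord 3 + (14)·λ' = +0.303846; +0.303846 ∉ [0.5, 1.7) → out
#3 (0,-10): internal coord 0 + (-10)·λ' = +1.925824; +1.925824 ∉ [0.5, 1.7) → out
#4 (-1,-13): internal coord -1 + (-13)·λ' = +1.503571; +1.503571 ∈ [0.5, 1.7) → IN Λ

4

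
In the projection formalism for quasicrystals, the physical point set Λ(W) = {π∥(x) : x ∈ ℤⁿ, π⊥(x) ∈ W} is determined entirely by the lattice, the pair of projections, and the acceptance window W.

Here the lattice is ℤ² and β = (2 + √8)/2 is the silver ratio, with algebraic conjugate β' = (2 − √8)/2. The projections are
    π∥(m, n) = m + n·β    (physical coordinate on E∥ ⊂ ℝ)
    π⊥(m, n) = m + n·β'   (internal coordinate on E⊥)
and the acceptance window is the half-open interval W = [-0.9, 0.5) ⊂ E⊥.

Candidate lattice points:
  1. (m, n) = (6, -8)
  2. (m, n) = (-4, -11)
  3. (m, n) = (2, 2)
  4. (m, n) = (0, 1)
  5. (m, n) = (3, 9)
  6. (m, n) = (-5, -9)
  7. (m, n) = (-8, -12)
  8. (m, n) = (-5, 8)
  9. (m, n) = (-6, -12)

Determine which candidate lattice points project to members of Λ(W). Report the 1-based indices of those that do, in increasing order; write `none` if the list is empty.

4, 5

Numerically β ≈ 2.41421 and β' = −1/β ≈ -0.41421.
candidate 1: (m,n)=(6,-8) → π∥ = 6-8·β ≈ -13.31371, π⊥ = 6-8·β' ≈ 9.31371 ∉ [-0.9, 0.5) ⇒ out
candidate 2: (m,n)=(-4,-11) → π∥ = -4-11·β ≈ -30.55635, π⊥ = -4-11·β' ≈ 0.55635 ∉ [-0.9, 0.5) ⇒ out
candidate 3: (m,n)=(2,2) → π∥ = 2+2·β ≈ 6.82843, π⊥ = 2+2·β' ≈ 1.17157 ∉ [-0.9, 0.5) ⇒ out
candidate 4: (m,n)=(0,1) → π∥ = 0+1·β ≈ 2.41421, π⊥ = 0+1·β' ≈ -0.41421 ∈ [-0.9, 0.5) ⇒ IN Λ
candidate 5: (m,n)=(3,9) → π∥ = 3+9·β ≈ 24.72792, π⊥ = 3+9·β' ≈ -0.72792 ∈ [-0.9, 0.5) ⇒ IN Λ
candidate 6: (m,n)=(-5,-9) → π∥ = -5-9·β ≈ -26.72792, π⊥ = -5-9·β' ≈ -1.27208 ∉ [-0.9, 0.5) ⇒ out
candidate 7: (m,n)=(-8,-12) → π∥ = -8-12·β ≈ -36.97056, π⊥ = -8-12·β' ≈ -3.02944 ∉ [-0.9, 0.5) ⇒ out
candidate 8: (m,n)=(-5,8) → π∥ = -5+8·β ≈ 14.31371, π⊥ = -5+8·β' ≈ -8.31371 ∉ [-0.9, 0.5) ⇒ out
candidate 9: (m,n)=(-6,-12) → π∥ = -6-12·β ≈ -34.97056, π⊥ = -6-12·β' ≈ -1.02944 ∉ [-0.9, 0.5) ⇒ out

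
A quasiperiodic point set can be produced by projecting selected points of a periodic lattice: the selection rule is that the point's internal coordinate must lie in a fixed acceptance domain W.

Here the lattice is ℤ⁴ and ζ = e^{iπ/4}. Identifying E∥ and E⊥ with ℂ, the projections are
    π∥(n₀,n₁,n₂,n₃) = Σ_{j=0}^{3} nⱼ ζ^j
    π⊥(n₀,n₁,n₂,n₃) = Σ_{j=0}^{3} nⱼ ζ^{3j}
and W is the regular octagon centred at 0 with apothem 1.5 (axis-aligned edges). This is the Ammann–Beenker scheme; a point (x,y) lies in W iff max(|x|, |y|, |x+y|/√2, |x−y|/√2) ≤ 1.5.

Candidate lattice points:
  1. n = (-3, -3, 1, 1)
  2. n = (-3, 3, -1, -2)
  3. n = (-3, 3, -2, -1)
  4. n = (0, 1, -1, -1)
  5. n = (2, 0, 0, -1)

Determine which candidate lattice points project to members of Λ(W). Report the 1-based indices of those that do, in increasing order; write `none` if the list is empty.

5

π⊥(n) = n₀ + n₁ζ³ + n₂ζ⁶ + n₃ζ⁹ where ζ = e^{iπ/4}.
candidate 1: n = (-3, -3, 1, 1) → π⊥ ≈ (-0.17157, -2.41421); max(|x|,|y|,|x±y|/√2) = 2.41421 > 1.5 ⇒ ∉ W
candidate 2: n = (-3, 3, -1, -2) → π⊥ ≈ (-6.53553, +1.70711); max(|x|,|y|,|x±y|/√2) = 6.53553 > 1.5 ⇒ ∉ W
candidate 3: n = (-3, 3, -2, -1) → π⊥ ≈ (-5.82843, +3.41421); max(|x|,|y|,|x±y|/√2) = 6.53553 > 1.5 ⇒ ∉ W
candidate 4: n = (0, 1, -1, -1) → π⊥ ≈ (-1.41421, +1.00000); max(|x|,|y|,|x±y|/√2) = 1.70711 > 1.5 ⇒ ∉ W
candidate 5: n = (2, 0, 0, -1) → π⊥ ≈ (+1.29289, -0.70711); max(|x|,|y|,|x±y|/√2) = 1.41421 ≤ 1.5 ⇒ ∈ W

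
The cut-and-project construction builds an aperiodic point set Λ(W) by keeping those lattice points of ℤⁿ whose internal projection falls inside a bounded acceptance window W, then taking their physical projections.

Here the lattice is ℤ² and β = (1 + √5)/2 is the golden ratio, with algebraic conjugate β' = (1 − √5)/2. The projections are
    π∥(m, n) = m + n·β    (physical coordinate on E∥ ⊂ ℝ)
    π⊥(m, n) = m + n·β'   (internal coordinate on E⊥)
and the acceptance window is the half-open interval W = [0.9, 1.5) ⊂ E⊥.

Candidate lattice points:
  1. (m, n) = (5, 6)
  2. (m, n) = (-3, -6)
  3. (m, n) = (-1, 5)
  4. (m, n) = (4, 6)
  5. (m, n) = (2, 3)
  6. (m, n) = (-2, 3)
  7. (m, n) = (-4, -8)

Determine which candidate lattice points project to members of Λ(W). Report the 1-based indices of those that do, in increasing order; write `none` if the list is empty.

Compute β' = (1−√5)/2 = -0.61803, so π⊥(m,n) = m -0.61803·n.
candidate 1: (m,n)=(5,6) → π∥ = 5+6·β ≈ 14.70820, π⊥ = 5+6·β' ≈ 1.29180 ∈ [0.9, 1.5) ⇒ IN Λ
candidate 2: (m,n)=(-3,-6) → π∥ = -3-6·β ≈ -12.70820, π⊥ = -3-6·β' ≈ 0.70820 ∉ [0.9, 1.5) ⇒ out
candidate 3: (m,n)=(-1,5) → π∥ = -1+5·β ≈ 7.09017, π⊥ = -1+5·β' ≈ -4.09017 ∉ [0.9, 1.5) ⇒ out
candidate 4: (m,n)=(4,6) → π∥ = 4+6·β ≈ 13.70820, π⊥ = 4+6·β' ≈ 0.29180 ∉ [0.9, 1.5) ⇒ out
candidate 5: (m,n)=(2,3) → π∥ = 2+3·β ≈ 6.85410, π⊥ = 2+3·β' ≈ 0.14590 ∉ [0.9, 1.5) ⇒ out
candidate 6: (m,n)=(-2,3) → π∥ = -2+3·β ≈ 2.85410, π⊥ = -2+3·β' ≈ -3.85410 ∉ [0.9, 1.5) ⇒ out
candidate 7: (m,n)=(-4,-8) → π∥ = -4-8·β ≈ -16.94427, π⊥ = -4-8·β' ≈ 0.94427 ∈ [0.9, 1.5) ⇒ IN Λ

1, 7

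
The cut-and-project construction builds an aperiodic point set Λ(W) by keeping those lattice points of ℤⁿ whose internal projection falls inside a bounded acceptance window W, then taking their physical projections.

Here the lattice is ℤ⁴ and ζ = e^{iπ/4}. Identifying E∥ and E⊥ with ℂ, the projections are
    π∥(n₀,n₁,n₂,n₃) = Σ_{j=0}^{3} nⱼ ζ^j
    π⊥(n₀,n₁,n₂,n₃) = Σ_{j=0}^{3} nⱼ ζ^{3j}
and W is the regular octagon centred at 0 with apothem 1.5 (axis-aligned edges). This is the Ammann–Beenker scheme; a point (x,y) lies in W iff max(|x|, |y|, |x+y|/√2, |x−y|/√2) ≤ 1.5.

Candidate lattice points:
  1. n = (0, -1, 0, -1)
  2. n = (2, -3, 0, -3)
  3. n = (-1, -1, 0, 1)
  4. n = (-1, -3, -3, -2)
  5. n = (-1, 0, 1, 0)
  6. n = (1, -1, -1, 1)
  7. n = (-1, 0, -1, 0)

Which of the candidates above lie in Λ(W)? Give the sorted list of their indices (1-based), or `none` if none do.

1, 3, 4, 5, 7

π⊥(n) = n₀ + n₁ζ³ + n₂ζ⁶ + n₃ζ⁹ where ζ = e^{iπ/4}.
candidate 1: n = (0, -1, 0, -1) → π⊥ ≈ (+0.0000, -1.4142); max(|x|,|y|,|x±y|/√2) = 1.4142 ≤ 1.5 ⇒ ∈ W
candidate 2: n = (2, -3, 0, -3) → π⊥ ≈ (+2.0000, -4.2426); max(|x|,|y|,|x±y|/√2) = 4.4142 > 1.5 ⇒ ∉ W
candidate 3: n = (-1, -1, 0, 1) → π⊥ ≈ (+0.4142, +0.0000); max(|x|,|y|,|x±y|/√2) = 0.4142 ≤ 1.5 ⇒ ∈ W
candidate 4: n = (-1, -3, -3, -2) → π⊥ ≈ (-0.2929, -0.5355); max(|x|,|y|,|x±y|/√2) = 0.5858 ≤ 1.5 ⇒ ∈ W
candidate 5: n = (-1, 0, 1, 0) → π⊥ ≈ (-1.0000, -1.0000); max(|x|,|y|,|x±y|/√2) = 1.4142 ≤ 1.5 ⇒ ∈ W
candidate 6: n = (1, -1, -1, 1) → π⊥ ≈ (+2.4142, +1.0000); max(|x|,|y|,|x±y|/√2) = 2.4142 > 1.5 ⇒ ∉ W
candidate 7: n = (-1, 0, -1, 0) → π⊥ ≈ (-1.0000, +1.0000); max(|x|,|y|,|x±y|/√2) = 1.4142 ≤ 1.5 ⇒ ∈ W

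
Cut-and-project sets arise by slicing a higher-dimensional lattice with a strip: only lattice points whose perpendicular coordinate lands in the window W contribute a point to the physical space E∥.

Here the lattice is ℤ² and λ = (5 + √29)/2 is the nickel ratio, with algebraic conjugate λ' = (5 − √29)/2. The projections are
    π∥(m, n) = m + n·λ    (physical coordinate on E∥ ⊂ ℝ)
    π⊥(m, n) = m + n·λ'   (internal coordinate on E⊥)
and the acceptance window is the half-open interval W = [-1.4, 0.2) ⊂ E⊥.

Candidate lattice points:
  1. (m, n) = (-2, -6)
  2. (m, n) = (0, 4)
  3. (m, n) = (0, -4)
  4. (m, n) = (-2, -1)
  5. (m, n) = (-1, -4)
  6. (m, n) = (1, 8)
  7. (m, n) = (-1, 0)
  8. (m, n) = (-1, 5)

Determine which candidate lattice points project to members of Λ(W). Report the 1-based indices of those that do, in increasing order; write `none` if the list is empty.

1, 2, 5, 6, 7

Numerically λ ≈ 5.192582 and λ' = −1/λ ≈ -0.192582.
#1 (-2,-6): internal coord -2 + (-6)·λ' = -0.844506; -0.844506 ∈ [-1.4, 0.2) → IN Λ
#2 (0,4): internal coord 0 + (4)·λ' = -0.770330; -0.770330 ∈ [-1.4, 0.2) → IN Λ
#3 (0,-4): internal coord 0 + (-4)·λ' = +0.770330; +0.770330 ∉ [-1.4, 0.2) → out
#4 (-2,-1): internal coord -2 + (-1)·λ' = -1.807418; -1.807418 ∉ [-1.4, 0.2) → out
#5 (-1,-4): internal coord -1 + (-4)·λ' = -0.229670; -0.229670 ∈ [-1.4, 0.2) → IN Λ
#6 (1,8): internal coord 1 + (8)·λ' = -0.540659; -0.540659 ∈ [-1.4, 0.2) → IN Λ
#7 (-1,0): internal coord -1 + (0)·λ' = -1.000000; -1.000000 ∈ [-1.4, 0.2) → IN Λ
#8 (-1,5): internal coord -1 + (5)·λ' = -1.962912; -1.962912 ∉ [-1.4, 0.2) → out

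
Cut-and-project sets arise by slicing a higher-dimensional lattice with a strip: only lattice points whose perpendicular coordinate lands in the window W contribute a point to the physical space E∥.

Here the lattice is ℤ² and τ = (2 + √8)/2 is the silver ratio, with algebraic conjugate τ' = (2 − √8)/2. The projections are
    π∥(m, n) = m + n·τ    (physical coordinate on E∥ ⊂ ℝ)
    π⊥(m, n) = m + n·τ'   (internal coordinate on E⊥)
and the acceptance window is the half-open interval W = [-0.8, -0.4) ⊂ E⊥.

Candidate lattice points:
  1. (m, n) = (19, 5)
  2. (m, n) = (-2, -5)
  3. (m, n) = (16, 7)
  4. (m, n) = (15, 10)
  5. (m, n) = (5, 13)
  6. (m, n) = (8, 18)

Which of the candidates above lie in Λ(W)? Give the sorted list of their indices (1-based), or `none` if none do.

none

Compute τ' = (2−√8)/2 = -0.414214, so π⊥(m,n) = m -0.414214·n.
[1] lift (19,5): star map gives 16.928932; window check -0.8 ≤ 16.928932 < -0.4 is false → out
[2] lift (-2,-5): star map gives 0.071068; window check -0.8 ≤ 0.071068 < -0.4 is false → out
[3] lift (16,7): star map gives 13.100505; window check -0.8 ≤ 13.100505 < -0.4 is false → out
[4] lift (15,10): star map gives 10.857864; window check -0.8 ≤ 10.857864 < -0.4 is false → out
[5] lift (5,13): star map gives -0.384776; window check -0.8 ≤ -0.384776 < -0.4 is false → out
[6] lift (8,18): star map gives 0.544156; window check -0.8 ≤ 0.544156 < -0.4 is false → out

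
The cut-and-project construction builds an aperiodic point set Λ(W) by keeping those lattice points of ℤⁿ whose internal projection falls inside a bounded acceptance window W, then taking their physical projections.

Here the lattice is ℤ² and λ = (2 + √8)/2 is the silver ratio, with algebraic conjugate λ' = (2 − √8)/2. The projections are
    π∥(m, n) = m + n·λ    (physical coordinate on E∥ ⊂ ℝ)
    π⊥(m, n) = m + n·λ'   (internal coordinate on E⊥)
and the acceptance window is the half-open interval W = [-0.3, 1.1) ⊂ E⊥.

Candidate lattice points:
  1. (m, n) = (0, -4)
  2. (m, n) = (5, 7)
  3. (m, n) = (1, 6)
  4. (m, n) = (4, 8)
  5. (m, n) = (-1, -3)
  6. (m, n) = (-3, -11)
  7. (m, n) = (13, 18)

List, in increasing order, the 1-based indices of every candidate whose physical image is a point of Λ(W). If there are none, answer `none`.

4, 5

Compute λ' = (2−√8)/2 = -0.4142, so π⊥(m,n) = m -0.4142·n.
candidate 1: (m,n)=(0,-4) → π∥ = 0-4·λ ≈ -9.6569, π⊥ = 0-4·λ' ≈ 1.6569 ∉ [-0.3, 1.1) ⇒ out
candidate 2: (m,n)=(5,7) → π∥ = 5+7·λ ≈ 21.8995, π⊥ = 5+7·λ' ≈ 2.1005 ∉ [-0.3, 1.1) ⇒ out
candidate 3: (m,n)=(1,6) → π∥ = 1+6·λ ≈ 15.4853, π⊥ = 1+6·λ' ≈ -1.4853 ∉ [-0.3, 1.1) ⇒ out
candidate 4: (m,n)=(4,8) → π∥ = 4+8·λ ≈ 23.3137, π⊥ = 4+8·λ' ≈ 0.6863 ∈ [-0.3, 1.1) ⇒ IN Λ
candidate 5: (m,n)=(-1,-3) → π∥ = -1-3·λ ≈ -8.2426, π⊥ = -1-3·λ' ≈ 0.2426 ∈ [-0.3, 1.1) ⇒ IN Λ
candidate 6: (m,n)=(-3,-11) → π∥ = -3-11·λ ≈ -29.5563, π⊥ = -3-11·λ' ≈ 1.5563 ∉ [-0.3, 1.1) ⇒ out
candidate 7: (m,n)=(13,18) → π∥ = 13+18·λ ≈ 56.4558, π⊥ = 13+18·λ' ≈ 5.5442 ∉ [-0.3, 1.1) ⇒ out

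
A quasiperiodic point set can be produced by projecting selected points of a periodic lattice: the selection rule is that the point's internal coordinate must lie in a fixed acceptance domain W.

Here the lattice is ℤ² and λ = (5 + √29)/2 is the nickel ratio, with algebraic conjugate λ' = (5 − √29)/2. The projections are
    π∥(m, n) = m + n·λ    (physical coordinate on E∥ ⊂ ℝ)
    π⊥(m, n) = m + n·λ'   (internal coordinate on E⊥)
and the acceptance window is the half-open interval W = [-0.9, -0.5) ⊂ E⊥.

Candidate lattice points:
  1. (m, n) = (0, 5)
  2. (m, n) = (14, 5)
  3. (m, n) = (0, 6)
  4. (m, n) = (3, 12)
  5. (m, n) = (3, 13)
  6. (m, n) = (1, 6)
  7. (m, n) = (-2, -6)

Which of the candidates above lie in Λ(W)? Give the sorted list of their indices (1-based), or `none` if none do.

7

Numerically λ ≈ 5.1926 and λ' = −1/λ ≈ -0.1926.
candidate 1: (m,n)=(0,5) → π∥ = 0+5·λ ≈ 25.9629, π⊥ = 0+5·λ' ≈ -0.9629 ∉ [-0.9, -0.5) ⇒ out
candidate 2: (m,n)=(14,5) → π∥ = 14+5·λ ≈ 39.9629, π⊥ = 14+5·λ' ≈ 13.0371 ∉ [-0.9, -0.5) ⇒ out
candidate 3: (m,n)=(0,6) → π∥ = 0+6·λ ≈ 31.1555, π⊥ = 0+6·λ' ≈ -1.1555 ∉ [-0.9, -0.5) ⇒ out
candidate 4: (m,n)=(3,12) → π∥ = 3+12·λ ≈ 65.3110, π⊥ = 3+12·λ' ≈ 0.6890 ∉ [-0.9, -0.5) ⇒ out
candidate 5: (m,n)=(3,13) → π∥ = 3+13·λ ≈ 70.5036, π⊥ = 3+13·λ' ≈ 0.4964 ∉ [-0.9, -0.5) ⇒ out
candidate 6: (m,n)=(1,6) → π∥ = 1+6·λ ≈ 32.1555, π⊥ = 1+6·λ' ≈ -0.1555 ∉ [-0.9, -0.5) ⇒ out
candidate 7: (m,n)=(-2,-6) → π∥ = -2-6·λ ≈ -33.1555, π⊥ = -2-6·λ' ≈ -0.8445 ∈ [-0.9, -0.5) ⇒ IN Λ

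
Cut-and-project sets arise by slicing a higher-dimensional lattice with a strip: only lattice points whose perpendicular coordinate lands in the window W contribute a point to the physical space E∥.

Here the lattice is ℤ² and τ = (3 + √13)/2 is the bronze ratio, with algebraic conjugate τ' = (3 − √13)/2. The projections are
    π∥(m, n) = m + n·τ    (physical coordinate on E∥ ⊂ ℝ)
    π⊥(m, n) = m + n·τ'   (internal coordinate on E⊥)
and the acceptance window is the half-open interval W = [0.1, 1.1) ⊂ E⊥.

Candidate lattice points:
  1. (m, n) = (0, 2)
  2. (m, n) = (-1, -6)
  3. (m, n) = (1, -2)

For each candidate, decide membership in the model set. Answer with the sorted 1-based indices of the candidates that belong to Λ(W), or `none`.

2

Compute τ' = (3−√13)/2 = -0.30278, so π⊥(m,n) = m -0.30278·n.
candidate 1: (m,n)=(0,2) → π∥ = 0+2·τ ≈ 6.60555, π⊥ = 0+2·τ' ≈ -0.60555 ∉ [0.1, 1.1) ⇒ out
candidate 2: (m,n)=(-1,-6) → π∥ = -1-6·τ ≈ -20.81665, π⊥ = -1-6·τ' ≈ 0.81665 ∈ [0.1, 1.1) ⇒ IN Λ
candidate 3: (m,n)=(1,-2) → π∥ = 1-2·τ ≈ -5.60555, π⊥ = 1-2·τ' ≈ 1.60555 ∉ [0.1, 1.1) ⇒ out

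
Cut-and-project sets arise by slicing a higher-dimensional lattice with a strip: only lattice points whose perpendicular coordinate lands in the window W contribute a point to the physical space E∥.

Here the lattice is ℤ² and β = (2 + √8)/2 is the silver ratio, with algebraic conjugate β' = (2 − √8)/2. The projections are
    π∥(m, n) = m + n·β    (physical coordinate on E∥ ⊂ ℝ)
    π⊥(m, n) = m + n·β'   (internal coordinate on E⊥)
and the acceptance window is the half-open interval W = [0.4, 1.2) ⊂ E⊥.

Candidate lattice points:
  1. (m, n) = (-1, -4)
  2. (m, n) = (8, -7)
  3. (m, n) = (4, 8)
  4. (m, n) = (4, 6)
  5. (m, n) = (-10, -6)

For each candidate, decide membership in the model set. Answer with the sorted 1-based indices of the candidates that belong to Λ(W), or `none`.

Compute β' = (2−√8)/2 = -0.414214, so π⊥(m,n) = m -0.414214·n.
#1 (-1,-4): internal coord -1 + (-4)·β' = +0.656854; +0.656854 ∈ [0.4, 1.2) → IN Λ
#2 (8,-7): internal coord 8 + (-7)·β' = +10.899495; +10.899495 ∉ [0.4, 1.2) → out
#3 (4,8): internal coord 4 + (8)·β' = +0.686292; +0.686292 ∈ [0.4, 1.2) → IN Λ
#4 (4,6): internal coord 4 + (6)·β' = +1.514719; +1.514719 ∉ [0.4, 1.2) → out
#5 (-10,-6): internal coord -10 + (-6)·β' = -7.514719; -7.514719 ∉ [0.4, 1.2) → out

1, 3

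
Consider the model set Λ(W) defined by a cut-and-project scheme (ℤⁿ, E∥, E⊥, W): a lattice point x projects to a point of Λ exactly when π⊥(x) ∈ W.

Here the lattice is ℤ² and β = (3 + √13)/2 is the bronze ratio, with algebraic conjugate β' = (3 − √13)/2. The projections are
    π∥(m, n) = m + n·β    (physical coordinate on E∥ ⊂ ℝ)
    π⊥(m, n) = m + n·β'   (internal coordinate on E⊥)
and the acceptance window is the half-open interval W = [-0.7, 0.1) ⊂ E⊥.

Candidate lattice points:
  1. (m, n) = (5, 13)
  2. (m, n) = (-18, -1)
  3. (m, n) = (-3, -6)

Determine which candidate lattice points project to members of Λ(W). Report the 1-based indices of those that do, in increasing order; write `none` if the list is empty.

none

Numerically β ≈ 3.30278 and β' = −1/β ≈ -0.30278.
#1 (5,13): internal coord 5 + (13)·β' = +1.06392; +1.06392 ∉ [-0.7, 0.1) → out
#2 (-18,-1): internal coord -18 + (-1)·β' = -17.69722; -17.69722 ∉ [-0.7, 0.1) → out
#3 (-3,-6): internal coord -3 + (-6)·β' = -1.18335; -1.18335 ∉ [-0.7, 0.1) → out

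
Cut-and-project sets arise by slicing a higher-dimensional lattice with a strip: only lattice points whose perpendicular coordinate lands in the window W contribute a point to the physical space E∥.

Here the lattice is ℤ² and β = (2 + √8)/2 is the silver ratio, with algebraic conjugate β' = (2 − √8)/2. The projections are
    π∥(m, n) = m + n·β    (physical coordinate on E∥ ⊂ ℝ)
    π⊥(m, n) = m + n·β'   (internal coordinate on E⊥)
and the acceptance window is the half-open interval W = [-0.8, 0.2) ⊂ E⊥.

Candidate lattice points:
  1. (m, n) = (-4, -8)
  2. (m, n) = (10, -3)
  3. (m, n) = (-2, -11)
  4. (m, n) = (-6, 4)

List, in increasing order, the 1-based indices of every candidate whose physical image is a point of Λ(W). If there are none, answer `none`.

Compute β' = (2−√8)/2 = -0.414214, so π⊥(m,n) = m -0.414214·n.
#1 (-4,-8): internal coord -4 + (-8)·β' = -0.686292; -0.686292 ∈ [-0.8, 0.2) → IN Λ
#2 (10,-3): internal coord 10 + (-3)·β' = +11.242641; +11.242641 ∉ [-0.8, 0.2) → out
#3 (-2,-11): internal coord -2 + (-11)·β' = +2.556349; +2.556349 ∉ [-0.8, 0.2) → out
#4 (-6,4): internal coord -6 + (4)·β' = -7.656854; -7.656854 ∉ [-0.8, 0.2) → out

1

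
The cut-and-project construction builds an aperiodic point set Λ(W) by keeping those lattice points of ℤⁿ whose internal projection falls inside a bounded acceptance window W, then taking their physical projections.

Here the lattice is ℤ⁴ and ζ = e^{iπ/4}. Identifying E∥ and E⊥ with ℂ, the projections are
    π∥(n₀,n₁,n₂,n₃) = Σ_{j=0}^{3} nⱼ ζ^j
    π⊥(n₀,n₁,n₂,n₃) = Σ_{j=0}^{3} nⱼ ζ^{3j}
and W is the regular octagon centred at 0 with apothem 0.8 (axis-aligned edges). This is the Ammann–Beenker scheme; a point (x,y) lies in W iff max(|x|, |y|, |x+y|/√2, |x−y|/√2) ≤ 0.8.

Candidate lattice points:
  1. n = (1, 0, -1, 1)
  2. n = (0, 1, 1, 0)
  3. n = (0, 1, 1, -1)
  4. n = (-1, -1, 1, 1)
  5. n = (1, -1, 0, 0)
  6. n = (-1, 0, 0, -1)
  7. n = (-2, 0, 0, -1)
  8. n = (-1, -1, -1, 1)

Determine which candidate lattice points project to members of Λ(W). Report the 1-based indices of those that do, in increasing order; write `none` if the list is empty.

2

With ζ = e^{iπ/4} the internal vectors are ζ^0,ζ^3,ζ^6,ζ^9.
candidate 1: n = (1, 0, -1, 1) → π⊥ ≈ (+1.707107, +1.707107); max(|x|,|y|,|x±y|/√2) = 2.414214 > 0.8 ⇒ ∉ W
candidate 2: n = (0, 1, 1, 0) → π⊥ ≈ (-0.707107, -0.292893); max(|x|,|y|,|x±y|/√2) = 0.707107 ≤ 0.8 ⇒ ∈ W
candidate 3: n = (0, 1, 1, -1) → π⊥ ≈ (-1.414214, -1.000000); max(|x|,|y|,|x±y|/√2) = 1.707107 > 0.8 ⇒ ∉ W
candidate 4: n = (-1, -1, 1, 1) → π⊥ ≈ (+0.414214, -1.000000); max(|x|,|y|,|x±y|/√2) = 1.000000 > 0.8 ⇒ ∉ W
candidate 5: n = (1, -1, 0, 0) → π⊥ ≈ (+1.707107, -0.707107); max(|x|,|y|,|x±y|/√2) = 1.707107 > 0.8 ⇒ ∉ W
candidate 6: n = (-1, 0, 0, -1) → π⊥ ≈ (-1.707107, -0.707107); max(|x|,|y|,|x±y|/√2) = 1.707107 > 0.8 ⇒ ∉ W
candidate 7: n = (-2, 0, 0, -1) → π⊥ ≈ (-2.707107, -0.707107); max(|x|,|y|,|x±y|/√2) = 2.707107 > 0.8 ⇒ ∉ W
candidate 8: n = (-1, -1, -1, 1) → π⊥ ≈ (+0.414214, +1.000000); max(|x|,|y|,|x±y|/√2) = 1.000000 > 0.8 ⇒ ∉ W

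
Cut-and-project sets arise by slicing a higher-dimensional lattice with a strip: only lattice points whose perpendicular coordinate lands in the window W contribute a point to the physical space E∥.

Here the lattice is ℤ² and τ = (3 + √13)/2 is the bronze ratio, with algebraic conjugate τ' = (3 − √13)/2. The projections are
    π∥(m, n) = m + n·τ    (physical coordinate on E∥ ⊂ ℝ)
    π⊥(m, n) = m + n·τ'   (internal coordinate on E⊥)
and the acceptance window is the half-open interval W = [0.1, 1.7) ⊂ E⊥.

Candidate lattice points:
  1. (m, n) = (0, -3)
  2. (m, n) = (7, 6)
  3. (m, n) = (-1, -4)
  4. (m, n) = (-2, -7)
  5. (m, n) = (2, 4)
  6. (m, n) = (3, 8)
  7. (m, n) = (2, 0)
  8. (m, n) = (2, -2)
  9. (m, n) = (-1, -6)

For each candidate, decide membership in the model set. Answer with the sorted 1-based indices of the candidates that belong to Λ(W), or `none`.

Numerically τ ≈ 3.302776 and τ' = −1/τ ≈ -0.302776.
candidate 1: (m,n)=(0,-3) → π∥ = 0-3·τ ≈ -9.908327, π⊥ = 0-3·τ' ≈ 0.908327 ∈ [0.1, 1.7) ⇒ IN Λ
candidate 2: (m,n)=(7,6) → π∥ = 7+6·τ ≈ 26.816654, π⊥ = 7+6·τ' ≈ 5.183346 ∉ [0.1, 1.7) ⇒ out
candidate 3: (m,n)=(-1,-4) → π∥ = -1-4·τ ≈ -14.211103, π⊥ = -1-4·τ' ≈ 0.211103 ∈ [0.1, 1.7) ⇒ IN Λ
candidate 4: (m,n)=(-2,-7) → π∥ = -2-7·τ ≈ -25.119429, π⊥ = -2-7·τ' ≈ 0.119429 ∈ [0.1, 1.7) ⇒ IN Λ
candidate 5: (m,n)=(2,4) → π∥ = 2+4·τ ≈ 15.211103, π⊥ = 2+4·τ' ≈ 0.788897 ∈ [0.1, 1.7) ⇒ IN Λ
candidate 6: (m,n)=(3,8) → π∥ = 3+8·τ ≈ 29.422205, π⊥ = 3+8·τ' ≈ 0.577795 ∈ [0.1, 1.7) ⇒ IN Λ
candidate 7: (m,n)=(2,0) → π∥ = 2+0·τ ≈ 2.000000, π⊥ = 2+0·τ' ≈ 2.000000 ∉ [0.1, 1.7) ⇒ out
candidate 8: (m,n)=(2,-2) → π∥ = 2-2·τ ≈ -4.605551, π⊥ = 2-2·τ' ≈ 2.605551 ∉ [0.1, 1.7) ⇒ out
candidate 9: (m,n)=(-1,-6) → π∥ = -1-6·τ ≈ -20.816654, π⊥ = -1-6·τ' ≈ 0.816654 ∈ [0.1, 1.7) ⇒ IN Λ

1, 3, 4, 5, 6, 9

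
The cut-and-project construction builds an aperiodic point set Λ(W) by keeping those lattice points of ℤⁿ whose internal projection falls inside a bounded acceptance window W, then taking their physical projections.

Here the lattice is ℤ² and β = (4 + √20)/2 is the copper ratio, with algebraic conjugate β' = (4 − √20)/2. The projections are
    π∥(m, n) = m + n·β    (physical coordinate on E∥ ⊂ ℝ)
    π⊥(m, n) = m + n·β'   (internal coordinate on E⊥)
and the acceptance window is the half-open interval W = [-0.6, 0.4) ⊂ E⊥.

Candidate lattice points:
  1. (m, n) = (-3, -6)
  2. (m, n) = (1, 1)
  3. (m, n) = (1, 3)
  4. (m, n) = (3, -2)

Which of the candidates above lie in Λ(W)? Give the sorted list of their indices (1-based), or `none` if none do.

β' = (4−√20)/2 ≈ -0.236068.
#1 (-3,-6): internal coord -3 + (-6)·β' = -1.583592; -1.583592 ∉ [-0.6, 0.4) → out
#2 (1,1): internal coord 1 + (1)·β' = +0.763932; +0.763932 ∉ [-0.6, 0.4) → out
#3 (1,3): internal coord 1 + (3)·β' = +0.291796; +0.291796 ∈ [-0.6, 0.4) → IN Λ
#4 (3,-2): internal coord 3 + (-2)·β' = +3.472136; +3.472136 ∉ [-0.6, 0.4) → out

3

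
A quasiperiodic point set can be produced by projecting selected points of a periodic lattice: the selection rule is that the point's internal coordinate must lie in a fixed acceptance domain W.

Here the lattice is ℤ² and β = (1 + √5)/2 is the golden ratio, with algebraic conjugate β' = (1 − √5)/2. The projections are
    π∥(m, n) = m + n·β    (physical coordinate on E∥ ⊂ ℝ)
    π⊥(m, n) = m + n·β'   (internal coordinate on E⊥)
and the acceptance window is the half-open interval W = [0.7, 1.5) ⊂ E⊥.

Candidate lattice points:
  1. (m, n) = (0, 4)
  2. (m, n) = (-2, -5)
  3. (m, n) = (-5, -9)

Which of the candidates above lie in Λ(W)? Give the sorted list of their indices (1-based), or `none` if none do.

2

β' = (1−√5)/2 ≈ -0.6180.
[1] lift (0,4): star map gives -2.4721; window check 0.7 ≤ -2.4721 < 1.5 is false → out
[2] lift (-2,-5): star map gives 1.0902; window check 0.7 ≤ 1.0902 < 1.5 is true → IN Λ
[3] lift (-5,-9): star map gives 0.5623; window check 0.7 ≤ 0.5623 < 1.5 is false → out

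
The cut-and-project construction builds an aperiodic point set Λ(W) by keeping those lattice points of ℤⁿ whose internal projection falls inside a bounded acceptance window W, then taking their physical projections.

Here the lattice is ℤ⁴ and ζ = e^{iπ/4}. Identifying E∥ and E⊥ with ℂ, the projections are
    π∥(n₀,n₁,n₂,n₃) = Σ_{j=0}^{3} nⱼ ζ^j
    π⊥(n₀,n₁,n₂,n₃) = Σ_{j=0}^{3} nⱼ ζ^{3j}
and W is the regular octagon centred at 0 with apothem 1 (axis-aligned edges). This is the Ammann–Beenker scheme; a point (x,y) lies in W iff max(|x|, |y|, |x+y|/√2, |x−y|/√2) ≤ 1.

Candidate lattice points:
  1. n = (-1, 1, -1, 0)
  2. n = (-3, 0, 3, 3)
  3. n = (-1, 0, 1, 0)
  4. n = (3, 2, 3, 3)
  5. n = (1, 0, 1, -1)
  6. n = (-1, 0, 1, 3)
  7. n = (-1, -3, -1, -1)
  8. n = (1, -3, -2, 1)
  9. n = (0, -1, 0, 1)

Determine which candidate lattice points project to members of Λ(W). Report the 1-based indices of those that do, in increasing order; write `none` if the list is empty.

none

Internal map: ζ^{3j} for j=0..3 gives (1,0), (−√2/2,√2/2), (0,−1), (√2/2,√2/2).
#1 (-1, 1, -1, 0): internal (-1.70711, 1.70711); octagon support 2.41421 vs apothem 1 → ∉ W
#2 (-3, 0, 3, 3): internal (-0.87868, -0.87868); octagon support 1.24264 vs apothem 1 → ∉ W
#3 (-1, 0, 1, 0): internal (-1.00000, -1.00000); octagon support 1.41421 vs apothem 1 → ∉ W
#4 (3, 2, 3, 3): internal (3.70711, 0.53553); octagon support 3.70711 vs apothem 1 → ∉ W
#5 (1, 0, 1, -1): internal (0.29289, -1.70711); octagon support 1.70711 vs apothem 1 → ∉ W
#6 (-1, 0, 1, 3): internal (1.12132, 1.12132); octagon support 1.58579 vs apothem 1 → ∉ W
#7 (-1, -3, -1, -1): internal (0.41421, -1.82843); octagon support 1.82843 vs apothem 1 → ∉ W
#8 (1, -3, -2, 1): internal (3.82843, 0.58579); octagon support 3.82843 vs apothem 1 → ∉ W
#9 (0, -1, 0, 1): internal (1.41421, 0.00000); octagon support 1.41421 vs apothem 1 → ∉ W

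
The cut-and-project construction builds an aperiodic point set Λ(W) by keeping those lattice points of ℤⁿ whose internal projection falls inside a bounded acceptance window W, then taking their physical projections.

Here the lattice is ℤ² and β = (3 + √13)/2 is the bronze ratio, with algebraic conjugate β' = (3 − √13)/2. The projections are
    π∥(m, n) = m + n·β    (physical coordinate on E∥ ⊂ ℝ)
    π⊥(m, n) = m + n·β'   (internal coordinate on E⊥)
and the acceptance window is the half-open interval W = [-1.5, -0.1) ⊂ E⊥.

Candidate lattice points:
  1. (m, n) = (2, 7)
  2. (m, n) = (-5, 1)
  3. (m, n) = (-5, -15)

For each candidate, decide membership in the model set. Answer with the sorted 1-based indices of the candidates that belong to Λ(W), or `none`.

Numerically β ≈ 3.30278 and β' = −1/β ≈ -0.30278.
candidate 1: (m,n)=(2,7) → π∥ = 2+7·β ≈ 25.11943, π⊥ = 2+7·β' ≈ -0.11943 ∈ [-1.5, -0.1) ⇒ IN Λ
candidate 2: (m,n)=(-5,1) → π∥ = -5+1·β ≈ -1.69722, π⊥ = -5+1·β' ≈ -5.30278 ∉ [-1.5, -0.1) ⇒ out
candidate 3: (m,n)=(-5,-15) → π∥ = -5-15·β ≈ -54.54163, π⊥ = -5-15·β' ≈ -0.45837 ∈ [-1.5, -0.1) ⇒ IN Λ

1, 3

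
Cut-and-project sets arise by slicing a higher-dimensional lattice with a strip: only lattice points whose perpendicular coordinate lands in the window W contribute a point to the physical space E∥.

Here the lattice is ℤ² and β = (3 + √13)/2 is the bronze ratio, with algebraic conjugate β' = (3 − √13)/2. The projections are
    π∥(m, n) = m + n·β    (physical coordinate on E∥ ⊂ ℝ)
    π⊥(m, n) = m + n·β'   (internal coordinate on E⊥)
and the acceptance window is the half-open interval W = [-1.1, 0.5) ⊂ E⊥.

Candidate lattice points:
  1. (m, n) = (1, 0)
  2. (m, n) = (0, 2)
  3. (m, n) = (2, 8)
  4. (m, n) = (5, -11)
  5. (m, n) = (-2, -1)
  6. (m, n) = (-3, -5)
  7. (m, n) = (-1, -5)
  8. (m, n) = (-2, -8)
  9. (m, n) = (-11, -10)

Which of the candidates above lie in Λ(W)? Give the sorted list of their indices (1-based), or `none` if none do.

Compute β' = (3−√13)/2 = -0.3028, so π⊥(m,n) = m -0.3028·n.
[1] lift (1,0): star map gives 1.0000; window check -1.1 ≤ 1.0000 < 0.5 is false → out
[2] lift (0,2): star map gives -0.6056; window check -1.1 ≤ -0.6056 < 0.5 is true → IN Λ
[3] lift (2,8): star map gives -0.4222; window check -1.1 ≤ -0.4222 < 0.5 is true → IN Λ
[4] lift (5,-11): star map gives 8.3305; window check -1.1 ≤ 8.3305 < 0.5 is false → out
[5] lift (-2,-1): star map gives -1.6972; window check -1.1 ≤ -1.6972 < 0.5 is false → out
[6] lift (-3,-5): star map gives -1.4861; window check -1.1 ≤ -1.4861 < 0.5 is false → out
[7] lift (-1,-5): star map gives 0.5139; window check -1.1 ≤ 0.5139 < 0.5 is false → out
[8] lift (-2,-8): star map gives 0.4222; window check -1.1 ≤ 0.4222 < 0.5 is true → IN Λ
[9] lift (-11,-10): star map gives -7.9722; window check -1.1 ≤ -7.9722 < 0.5 is false → out

2, 3, 8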